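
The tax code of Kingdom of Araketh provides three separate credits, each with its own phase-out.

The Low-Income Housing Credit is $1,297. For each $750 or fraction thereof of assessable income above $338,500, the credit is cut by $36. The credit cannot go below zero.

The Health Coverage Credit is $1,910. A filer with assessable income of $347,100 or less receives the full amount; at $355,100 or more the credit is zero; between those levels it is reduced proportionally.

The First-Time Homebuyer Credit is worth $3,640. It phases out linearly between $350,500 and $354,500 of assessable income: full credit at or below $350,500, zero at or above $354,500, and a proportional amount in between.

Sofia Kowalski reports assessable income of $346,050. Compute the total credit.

Low-Income Housing Credit: income exceeds $338,500 by $7,550, which is 11 full-or-partial $750 increments; reduction = 11 × $36 = $396, leaving $901.
Health Coverage Credit: $346,050 is at or below the $347,100 threshold, so the full $1,910 applies.
First-Time Homebuyer Credit: $346,050 is at or below the $350,500 threshold, so the full $3,640 applies.
Total: $901 + $1,910 + $3,640 = $6,451.

$6,451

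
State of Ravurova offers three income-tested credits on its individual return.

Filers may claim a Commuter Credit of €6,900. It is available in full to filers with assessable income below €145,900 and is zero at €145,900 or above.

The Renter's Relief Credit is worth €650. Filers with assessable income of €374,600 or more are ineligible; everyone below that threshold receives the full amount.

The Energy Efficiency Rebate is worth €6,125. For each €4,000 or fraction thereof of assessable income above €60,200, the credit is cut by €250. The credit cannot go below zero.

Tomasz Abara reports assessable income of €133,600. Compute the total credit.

€8,925

Commuter Credit: €133,600 is below the €145,900 cutoff, so the full €6,900 applies.
Renter's Relief Credit: €133,600 is below the €374,600 cutoff, so the full €650 applies.
Energy Efficiency Rebate: income exceeds €60,200 by €73,400, which is 19 full-or-partial €4,000 increments; reduction = 19 × €250 = €4,750, leaving €1,375.
Total: €6,900 + €650 + €1,375 = €8,925.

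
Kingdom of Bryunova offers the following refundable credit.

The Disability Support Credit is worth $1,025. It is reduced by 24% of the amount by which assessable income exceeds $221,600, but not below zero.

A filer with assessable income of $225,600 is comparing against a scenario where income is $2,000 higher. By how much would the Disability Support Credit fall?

At $225,600 — 24% of the $4,000 excess over $221,600 is $960; credit = $1,025 − $960 = $65.
At $227,600 — 24% of the $6,000 excess over $221,600 is $1,440 ≥ base, so the credit is $0.
Lost: $65 − $0 = $65.

$65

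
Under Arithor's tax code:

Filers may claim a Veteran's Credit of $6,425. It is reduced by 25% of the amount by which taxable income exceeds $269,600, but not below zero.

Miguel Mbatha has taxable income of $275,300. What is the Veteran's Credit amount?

$5,000

Veteran's Credit: 25% of the $5,700 excess over $269,600 is $1,425; credit = $6,425 − $1,425 = $5,000.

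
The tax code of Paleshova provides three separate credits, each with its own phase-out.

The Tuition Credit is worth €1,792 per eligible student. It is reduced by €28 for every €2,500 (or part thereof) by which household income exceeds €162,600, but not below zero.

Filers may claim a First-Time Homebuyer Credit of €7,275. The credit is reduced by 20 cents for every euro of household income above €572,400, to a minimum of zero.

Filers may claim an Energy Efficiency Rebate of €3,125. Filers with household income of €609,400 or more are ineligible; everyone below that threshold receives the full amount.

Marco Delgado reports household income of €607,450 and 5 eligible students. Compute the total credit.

Tuition Credit: base = 5 × €1,792 = €8,960. income exceeds €162,600 by €444,850, which is 178 full-or-partial €2,500 increments; reduction = 178 × €28 = €4,984, leaving €3,976.
First-Time Homebuyer Credit: 20% of the €35,050 excess over €572,400 is €7,010; credit = €7,275 − €7,010 = €265.
Energy Efficiency Rebate: €607,450 is below the €609,400 cutoff, so the full €3,125 applies.
Total: €3,976 + €265 + €3,125 = €7,366.

€7,366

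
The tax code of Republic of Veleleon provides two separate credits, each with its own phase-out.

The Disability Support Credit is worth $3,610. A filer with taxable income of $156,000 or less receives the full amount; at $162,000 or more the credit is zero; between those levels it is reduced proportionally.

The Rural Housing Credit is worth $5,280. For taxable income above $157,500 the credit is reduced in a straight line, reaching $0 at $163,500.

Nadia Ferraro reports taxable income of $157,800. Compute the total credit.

$7,543

Disability Support Credit: $157,800 is $1,800 into a $6,000 phase-out range, leaving 4,200/6,000 of the credit: $3,610 × 4,200/6,000 = $2,527.
Rural Housing Credit: $157,800 is $300 into a $6,000 phase-out range, leaving 5,700/6,000 of the credit: $5,280 × 5,700/6,000 = $5,016.
Total: $2,527 + $5,016 = $7,543.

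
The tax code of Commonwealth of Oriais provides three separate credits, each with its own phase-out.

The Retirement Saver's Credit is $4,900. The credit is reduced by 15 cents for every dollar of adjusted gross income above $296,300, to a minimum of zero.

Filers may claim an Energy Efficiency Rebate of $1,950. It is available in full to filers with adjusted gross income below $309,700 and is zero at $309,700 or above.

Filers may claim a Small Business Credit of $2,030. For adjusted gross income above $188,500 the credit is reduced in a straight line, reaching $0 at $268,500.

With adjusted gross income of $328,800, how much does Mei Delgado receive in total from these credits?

Retirement Saver's Credit: 15% of the $32,500 excess over $296,300 is $4,875; credit = $4,900 − $4,875 = $25.
Energy Efficiency Rebate: $328,800 meets or exceeds the $309,700 cutoff, so the credit is $0.
Small Business Credit: $328,800 is at or above $268,500, so the credit is $0.
Total: $25 + $0 + $0 = $25.

$25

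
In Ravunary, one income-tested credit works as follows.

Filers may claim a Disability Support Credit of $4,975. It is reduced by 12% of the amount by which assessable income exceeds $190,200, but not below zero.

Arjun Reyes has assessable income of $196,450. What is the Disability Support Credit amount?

Disability Support Credit: 12% of the $6,250 excess over $190,200 is $750; credit = $4,975 − $750 = $4,225.

$4,225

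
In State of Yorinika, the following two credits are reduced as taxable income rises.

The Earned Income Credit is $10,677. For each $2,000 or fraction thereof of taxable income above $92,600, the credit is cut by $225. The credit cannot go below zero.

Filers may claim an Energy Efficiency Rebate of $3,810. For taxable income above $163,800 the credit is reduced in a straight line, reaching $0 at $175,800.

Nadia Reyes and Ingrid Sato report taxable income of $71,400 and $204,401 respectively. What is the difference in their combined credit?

$14,487

Nadia ($71,400): Earned Income Credit: $71,400 is at or below the $92,600 threshold, so the full $10,677 applies. Energy Efficiency Rebate: $71,400 is at or below the $163,800 threshold, so the full $3,810 applies. total $10,677 + $3,810 = $14,487
Ingrid ($204,401): Earned Income Credit: income exceeds $92,600 by $111,801 → 56 increments × $225 = $12,600 ≥ base, so the credit is $0. Energy Efficiency Rebate: $204,401 is at or above $175,800, so the credit is $0. total $0 + $0 = $0
Difference: |$14,487 − $0| = $14,487.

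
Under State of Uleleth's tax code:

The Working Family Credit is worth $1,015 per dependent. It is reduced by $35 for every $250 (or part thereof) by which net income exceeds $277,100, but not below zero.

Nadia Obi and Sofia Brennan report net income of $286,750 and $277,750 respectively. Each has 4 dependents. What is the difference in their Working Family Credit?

Nadia ($286,750): Working Family Credit: base = 4 × $1,015 = $4,060. income exceeds $277,100 by $9,650, which is 39 full-or-partial $250 increments; reduction = 39 × $35 = $1,365, leaving $2,695.
Sofia ($277,750): Working Family Credit: base = 4 × $1,015 = $4,060. income exceeds $277,100 by $650, which is 3 full-or-partial $250 increments; reduction = 3 × $35 = $105, leaving $3,955.
Difference: |$2,695 − $3,955| = $1,260.

$1,260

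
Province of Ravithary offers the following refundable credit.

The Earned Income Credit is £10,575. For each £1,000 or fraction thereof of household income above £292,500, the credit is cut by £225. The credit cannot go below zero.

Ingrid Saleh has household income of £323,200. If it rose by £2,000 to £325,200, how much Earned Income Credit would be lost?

£450

At £323,200 — income exceeds £292,500 by £30,700, which is 31 full-or-partial £1,000 increments; reduction = 31 × £225 = £6,975, leaving £3,600.
At £325,200 — income exceeds £292,500 by £32,700, which is 33 full-or-partial £1,000 increments; reduction = 33 × £225 = £7,425, leaving £3,150.
Lost: £3,600 − £3,150 = £450.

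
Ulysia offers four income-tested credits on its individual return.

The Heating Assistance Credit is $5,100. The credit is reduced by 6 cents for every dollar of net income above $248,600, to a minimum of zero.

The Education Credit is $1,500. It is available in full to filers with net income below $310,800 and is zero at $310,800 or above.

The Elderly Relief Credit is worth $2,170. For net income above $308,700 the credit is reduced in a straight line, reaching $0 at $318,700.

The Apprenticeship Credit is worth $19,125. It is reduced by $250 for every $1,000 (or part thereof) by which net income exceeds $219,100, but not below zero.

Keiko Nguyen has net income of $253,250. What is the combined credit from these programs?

$18,866

Heating Assistance Credit: 6% of the $4,650 excess over $248,600 is $279; credit = $5,100 − $279 = $4,821.
Education Credit: $253,250 is below the $310,800 cutoff, so the full $1,500 applies.
Elderly Relief Credit: $253,250 is at or below the $308,700 threshold, so the full $2,170 applies.
Apprenticeship Credit: income exceeds $219,100 by $34,150, which is 35 full-or-partial $1,000 increments; reduction = 35 × $250 = $8,750, leaving $10,375.
Total: $4,821 + $1,500 + $2,170 + $10,375 = $18,866.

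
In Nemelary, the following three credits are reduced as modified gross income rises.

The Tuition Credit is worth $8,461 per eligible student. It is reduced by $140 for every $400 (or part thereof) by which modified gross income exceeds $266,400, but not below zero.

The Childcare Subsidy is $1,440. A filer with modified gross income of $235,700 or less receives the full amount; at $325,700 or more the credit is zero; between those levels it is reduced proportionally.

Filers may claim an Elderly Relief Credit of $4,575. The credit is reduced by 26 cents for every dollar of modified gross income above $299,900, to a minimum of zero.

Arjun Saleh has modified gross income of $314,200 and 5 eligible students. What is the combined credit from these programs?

Tuition Credit: base = 5 × $8,461 = $42,305. income exceeds $266,400 by $47,800, which is 120 full-or-partial $400 increments; reduction = 120 × $140 = $16,800, leaving $25,505.
Childcare Subsidy: $314,200 is $78,500 into a $90,000 phase-out range, leaving 11,500/90,000 of the credit: $1,440 × 11,500/90,000 = $184.
Elderly Relief Credit: 26% of the $14,300 excess over $299,900 is $3,718; credit = $4,575 − $3,718 = $857.
Total: $25,505 + $184 + $857 = $26,546.

$26,546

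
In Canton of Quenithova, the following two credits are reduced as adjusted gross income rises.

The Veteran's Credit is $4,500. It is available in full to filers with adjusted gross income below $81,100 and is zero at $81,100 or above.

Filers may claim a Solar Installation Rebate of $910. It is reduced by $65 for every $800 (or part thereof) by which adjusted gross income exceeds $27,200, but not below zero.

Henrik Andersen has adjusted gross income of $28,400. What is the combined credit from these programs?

$5,280

Veteran's Credit: $28,400 is below the $81,100 cutoff, so the full $4,500 applies.
Solar Installation Rebate: income exceeds $27,200 by $1,200, which is 2 full-or-partial $800 increments; reduction = 2 × $65 = $130, leaving $780.
Total: $4,500 + $780 = $5,280.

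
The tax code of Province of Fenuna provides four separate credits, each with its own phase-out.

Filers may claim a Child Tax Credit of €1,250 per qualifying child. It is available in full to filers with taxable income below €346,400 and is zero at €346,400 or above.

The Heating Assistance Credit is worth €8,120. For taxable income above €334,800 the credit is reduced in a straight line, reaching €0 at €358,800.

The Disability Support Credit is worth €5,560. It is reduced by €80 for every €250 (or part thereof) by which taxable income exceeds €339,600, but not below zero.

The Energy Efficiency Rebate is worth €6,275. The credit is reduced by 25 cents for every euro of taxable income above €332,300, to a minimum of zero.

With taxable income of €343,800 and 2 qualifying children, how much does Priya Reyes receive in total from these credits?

€15,175

Child Tax Credit: base = 2 × €1,250 = €2,500. €343,800 is below the €346,400 cutoff, so the full €2,500 applies.
Heating Assistance Credit: €343,800 is €9,000 into a €24,000 phase-out range, leaving 15,000/24,000 of the credit: €8,120 × 15,000/24,000 = €5,075.
Disability Support Credit: income exceeds €339,600 by €4,200, which is 17 full-or-partial €250 increments; reduction = 17 × €80 = €1,360, leaving €4,200.
Energy Efficiency Rebate: 25% of the €11,500 excess over €332,300 is €2,875; credit = €6,275 − €2,875 = €3,400.
Total: €2,500 + €5,075 + €4,200 + €3,400 = €15,175.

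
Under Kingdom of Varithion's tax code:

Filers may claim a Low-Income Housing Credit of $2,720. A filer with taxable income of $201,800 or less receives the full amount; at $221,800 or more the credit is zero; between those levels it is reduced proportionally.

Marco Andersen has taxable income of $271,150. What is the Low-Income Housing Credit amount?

$0

Low-Income Housing Credit: $271,150 is at or above $221,800, so the credit is $0.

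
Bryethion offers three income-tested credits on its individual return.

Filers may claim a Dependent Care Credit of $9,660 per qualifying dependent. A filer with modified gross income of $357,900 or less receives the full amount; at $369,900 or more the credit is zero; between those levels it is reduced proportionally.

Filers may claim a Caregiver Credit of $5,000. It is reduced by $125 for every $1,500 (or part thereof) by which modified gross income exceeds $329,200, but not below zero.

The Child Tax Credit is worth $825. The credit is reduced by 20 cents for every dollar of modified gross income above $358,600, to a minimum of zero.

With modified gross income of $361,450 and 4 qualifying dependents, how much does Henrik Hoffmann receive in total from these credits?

$29,714

Dependent Care Credit: base = 4 × $9,660 = $38,640. $361,450 is $3,550 into a $12,000 phase-out range, leaving 8,450/12,000 of the credit: $38,640 × 8,450/12,000 = $27,209.
Caregiver Credit: income exceeds $329,200 by $32,250, which is 22 full-or-partial $1,500 increments; reduction = 22 × $125 = $2,750, leaving $2,250.
Child Tax Credit: 20% of the $2,850 excess over $358,600 is $570; credit = $825 − $570 = $255.
Total: $27,209 + $2,250 + $255 = $29,714.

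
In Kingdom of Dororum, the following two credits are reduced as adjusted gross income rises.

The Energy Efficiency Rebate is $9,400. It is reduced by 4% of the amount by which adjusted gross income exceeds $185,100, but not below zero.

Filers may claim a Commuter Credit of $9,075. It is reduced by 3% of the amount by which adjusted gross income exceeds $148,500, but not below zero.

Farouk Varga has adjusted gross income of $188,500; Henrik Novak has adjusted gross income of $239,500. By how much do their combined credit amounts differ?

Farouk ($188,500): Energy Efficiency Rebate: 4% of the $3,400 excess over $185,100 is $136; credit = $9,400 − $136 = $9,264. Commuter Credit: 3% of the $40,000 excess over $148,500 is $1,200; credit = $9,075 − $1,200 = $7,875. total $9,264 + $7,875 = $17,139
Henrik ($239,500): Energy Efficiency Rebate: 4% of the $54,400 excess over $185,100 is $2,176; credit = $9,400 − $2,176 = $7,224. Commuter Credit: 3% of the $91,000 excess over $148,500 is $2,730; credit = $9,075 − $2,730 = $6,345. total $7,224 + $6,345 = $13,569
Difference: |$17,139 − $13,569| = $3,570.

$3,570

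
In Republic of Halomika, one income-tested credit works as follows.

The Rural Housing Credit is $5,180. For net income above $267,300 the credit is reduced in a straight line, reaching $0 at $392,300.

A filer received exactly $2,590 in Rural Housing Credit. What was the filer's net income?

$2,590 is 2,590/5,180 of the full $5,180, so 2,590/5,180 of the $125,000 range has been used: income = $267,300 + $125,000 × 2,590/5,180 = $329,800.

$329,800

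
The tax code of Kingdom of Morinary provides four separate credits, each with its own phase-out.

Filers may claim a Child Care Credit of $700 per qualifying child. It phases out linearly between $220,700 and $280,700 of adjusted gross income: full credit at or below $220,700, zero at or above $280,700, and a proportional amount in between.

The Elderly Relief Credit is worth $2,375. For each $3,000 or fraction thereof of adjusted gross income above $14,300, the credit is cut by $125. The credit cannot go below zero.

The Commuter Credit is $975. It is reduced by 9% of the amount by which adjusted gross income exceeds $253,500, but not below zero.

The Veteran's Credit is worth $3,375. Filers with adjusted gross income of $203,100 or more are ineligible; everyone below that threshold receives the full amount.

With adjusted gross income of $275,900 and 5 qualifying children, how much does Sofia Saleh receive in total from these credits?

$280

Child Care Credit: base = 5 × $700 = $3,500. $275,900 is $55,200 into a $60,000 phase-out range, leaving 4,800/60,000 of the credit: $3,500 × 4,800/60,000 = $280.
Elderly Relief Credit: income exceeds $14,300 by $261,600 → 88 increments × $125 = $11,000 ≥ base, so the credit is $0.
Commuter Credit: 9% of the $22,400 excess over $253,500 is $2,016 ≥ base, so the credit is $0.
Veteran's Credit: $275,900 meets or exceeds the $203,100 cutoff, so the credit is $0.
Total: $280 + $0 + $0 + $0 = $280.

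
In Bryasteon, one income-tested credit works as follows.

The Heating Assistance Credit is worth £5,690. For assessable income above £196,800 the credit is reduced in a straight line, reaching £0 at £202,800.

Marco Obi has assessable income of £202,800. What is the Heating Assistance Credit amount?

Heating Assistance Credit: £202,800 is at or above £202,800, so the credit is £0.

£0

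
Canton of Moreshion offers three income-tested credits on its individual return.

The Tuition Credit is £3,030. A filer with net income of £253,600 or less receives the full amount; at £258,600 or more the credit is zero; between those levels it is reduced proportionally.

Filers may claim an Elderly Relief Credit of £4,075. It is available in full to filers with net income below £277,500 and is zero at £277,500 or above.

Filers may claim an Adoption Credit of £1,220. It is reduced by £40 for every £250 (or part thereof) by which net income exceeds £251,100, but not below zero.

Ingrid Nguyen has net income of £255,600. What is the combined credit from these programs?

Tuition Credit: £255,600 is £2,000 into a £5,000 phase-out range, leaving 3,000/5,000 of the credit: £3,030 × 3,000/5,000 = £1,818.
Elderly Relief Credit: £255,600 is below the £277,500 cutoff, so the full £4,075 applies.
Adoption Credit: income exceeds £251,100 by £4,500, which is 18 full-or-partial £250 increments; reduction = 18 × £40 = £720, leaving £500.
Total: £1,818 + £4,075 + £500 = £6,393.

£6,393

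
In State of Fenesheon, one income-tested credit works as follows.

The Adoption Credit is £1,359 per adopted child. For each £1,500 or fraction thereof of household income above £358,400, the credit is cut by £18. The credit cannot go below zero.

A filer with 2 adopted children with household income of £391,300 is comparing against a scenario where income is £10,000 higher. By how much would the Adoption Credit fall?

£126

At £391,300 — base = 2 × £1,359 = £2,718. income exceeds £358,400 by £32,900, which is 22 full-or-partial £1,500 increments; reduction = 22 × £18 = £396, leaving £2,322.
At £401,300 — base = 2 × £1,359 = £2,718. income exceeds £358,400 by £42,900, which is 29 full-or-partial £1,500 increments; reduction = 29 × £18 = £522, leaving £2,196.
Lost: £2,322 − £2,196 = £126.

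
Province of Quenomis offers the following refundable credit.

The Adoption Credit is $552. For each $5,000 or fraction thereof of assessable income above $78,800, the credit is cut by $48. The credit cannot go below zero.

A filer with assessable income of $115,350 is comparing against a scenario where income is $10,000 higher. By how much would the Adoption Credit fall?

$96

At $115,350 — income exceeds $78,800 by $36,550, which is 8 full-or-partial $5,000 increments; reduction = 8 × $48 = $384, leaving $168.
At $125,350 — income exceeds $78,800 by $46,550, which is 10 full-or-partial $5,000 increments; reduction = 10 × $48 = $480, leaving $72.
Lost: $168 − $72 = $96.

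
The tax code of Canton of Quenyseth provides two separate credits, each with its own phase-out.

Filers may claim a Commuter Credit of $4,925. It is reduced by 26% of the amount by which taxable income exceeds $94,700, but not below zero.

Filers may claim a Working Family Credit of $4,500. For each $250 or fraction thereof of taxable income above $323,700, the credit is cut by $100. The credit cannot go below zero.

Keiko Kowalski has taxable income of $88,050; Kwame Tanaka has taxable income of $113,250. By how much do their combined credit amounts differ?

Keiko ($88,050): Commuter Credit: $88,050 is at or below the $94,700 threshold, so the full $4,925 applies. Working Family Credit: $88,050 is at or below the $323,700 threshold, so the full $4,500 applies. total $4,925 + $4,500 = $9,425
Kwame ($113,250): Commuter Credit: 26% of the $18,550 excess over $94,700 is $4,823; credit = $4,925 − $4,823 = $102. Working Family Credit: $113,250 is at or below the $323,700 threshold, so the full $4,500 applies. total $102 + $4,500 = $4,602
Difference: |$9,425 − $4,602| = $4,823.

$4,823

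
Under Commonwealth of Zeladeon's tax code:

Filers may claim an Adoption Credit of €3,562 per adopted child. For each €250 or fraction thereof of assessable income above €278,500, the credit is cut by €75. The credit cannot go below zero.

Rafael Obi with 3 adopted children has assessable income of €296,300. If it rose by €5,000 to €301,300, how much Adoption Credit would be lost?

At €296,300 — base = 3 × €3,562 = €10,686. income exceeds €278,500 by €17,800, which is 72 full-or-partial €250 increments; reduction = 72 × €75 = €5,400, leaving €5,286.
At €301,300 — base = 3 × €3,562 = €10,686. income exceeds €278,500 by €22,800, which is 92 full-or-partial €250 increments; reduction = 92 × €75 = €6,900, leaving €3,786.
Lost: €5,286 − €3,786 = €1,500.

€1,500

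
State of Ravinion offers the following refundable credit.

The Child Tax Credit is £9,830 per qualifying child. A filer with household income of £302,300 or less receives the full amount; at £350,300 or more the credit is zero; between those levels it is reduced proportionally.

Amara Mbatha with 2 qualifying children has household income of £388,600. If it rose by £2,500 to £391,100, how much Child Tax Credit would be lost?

At £388,600 — base = 2 × £9,830 = £19,660. £388,600 is at or above £350,300, so the credit is £0.
At £391,100 — base = 2 × £9,830 = £19,660. £391,100 is at or above £350,300, so the credit is £0.
Lost: £0 − £0 = £0.

£0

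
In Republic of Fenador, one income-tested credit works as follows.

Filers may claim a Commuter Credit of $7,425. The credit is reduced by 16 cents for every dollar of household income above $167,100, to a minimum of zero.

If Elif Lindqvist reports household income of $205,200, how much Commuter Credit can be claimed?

$1,329

Commuter Credit: 16% of the $38,100 excess over $167,100 is $6,096; credit = $7,425 − $6,096 = $1,329.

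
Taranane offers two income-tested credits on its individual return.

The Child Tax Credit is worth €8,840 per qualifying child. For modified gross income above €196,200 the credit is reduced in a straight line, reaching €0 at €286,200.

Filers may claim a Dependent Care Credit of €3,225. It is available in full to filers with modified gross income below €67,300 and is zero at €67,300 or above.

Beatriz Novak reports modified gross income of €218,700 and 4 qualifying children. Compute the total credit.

Child Tax Credit: base = 4 × €8,840 = €35,360. €218,700 is €22,500 into a €90,000 phase-out range, leaving 67,500/90,000 of the credit: €35,360 × 67,500/90,000 = €26,520.
Dependent Care Credit: €218,700 meets or exceeds the €67,300 cutoff, so the credit is €0.
Total: €26,520 + €0 = €26,520.

€26,520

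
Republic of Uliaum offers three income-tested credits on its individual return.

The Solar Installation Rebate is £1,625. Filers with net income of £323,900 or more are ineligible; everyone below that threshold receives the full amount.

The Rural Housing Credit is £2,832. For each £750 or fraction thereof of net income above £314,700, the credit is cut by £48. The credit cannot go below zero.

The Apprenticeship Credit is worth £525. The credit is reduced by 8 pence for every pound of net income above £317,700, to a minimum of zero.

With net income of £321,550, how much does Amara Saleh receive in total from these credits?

£4,194

Solar Installation Rebate: £321,550 is below the £323,900 cutoff, so the full £1,625 applies.
Rural Housing Credit: income exceeds £314,700 by £6,850, which is 10 full-or-partial £750 increments; reduction = 10 × £48 = £480, leaving £2,352.
Apprenticeship Credit: 8% of the £3,850 excess over £317,700 is £308; credit = £525 − £308 = £217.
Total: £1,625 + £2,352 + £217 = £4,194.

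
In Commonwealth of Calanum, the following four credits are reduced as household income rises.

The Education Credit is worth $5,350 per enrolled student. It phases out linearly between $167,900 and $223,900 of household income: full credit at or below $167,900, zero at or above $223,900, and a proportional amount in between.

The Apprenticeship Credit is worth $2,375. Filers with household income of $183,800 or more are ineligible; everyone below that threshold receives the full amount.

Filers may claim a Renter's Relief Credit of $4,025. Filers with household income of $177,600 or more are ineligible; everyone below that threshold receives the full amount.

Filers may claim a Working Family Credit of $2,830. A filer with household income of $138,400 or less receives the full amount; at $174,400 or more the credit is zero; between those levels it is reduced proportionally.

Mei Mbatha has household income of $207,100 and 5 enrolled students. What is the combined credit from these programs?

Education Credit: base = 5 × $5,350 = $26,750. $207,100 is $39,200 into a $56,000 phase-out range, leaving 16,800/56,000 of the credit: $26,750 × 16,800/56,000 = $8,025.
Apprenticeship Credit: $207,100 meets or exceeds the $183,800 cutoff, so the credit is $0.
Renter's Relief Credit: $207,100 meets or exceeds the $177,600 cutoff, so the credit is $0.
Working Family Credit: $207,100 is at or above $174,400, so the credit is $0.
Total: $8,025 + $0 + $0 + $0 = $8,025.

$8,025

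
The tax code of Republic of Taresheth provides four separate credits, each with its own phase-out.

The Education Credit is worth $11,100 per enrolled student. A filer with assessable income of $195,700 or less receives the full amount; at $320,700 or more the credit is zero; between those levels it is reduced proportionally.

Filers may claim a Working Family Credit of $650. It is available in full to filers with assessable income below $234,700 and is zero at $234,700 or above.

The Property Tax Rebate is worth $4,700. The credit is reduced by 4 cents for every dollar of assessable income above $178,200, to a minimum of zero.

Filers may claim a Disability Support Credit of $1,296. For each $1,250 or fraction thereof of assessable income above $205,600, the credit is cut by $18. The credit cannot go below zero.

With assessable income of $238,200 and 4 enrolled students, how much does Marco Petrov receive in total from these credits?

$32,414

Education Credit: base = 4 × $11,100 = $44,400. $238,200 is $42,500 into a $125,000 phase-out range, leaving 82,500/125,000 of the credit: $44,400 × 82,500/125,000 = $29,304.
Working Family Credit: $238,200 meets or exceeds the $234,700 cutoff, so the credit is $0.
Property Tax Rebate: 4% of the $60,000 excess over $178,200 is $2,400; credit = $4,700 − $2,400 = $2,300.
Disability Support Credit: income exceeds $205,600 by $32,600, which is 27 full-or-partial $1,250 increments; reduction = 27 × $18 = $486, leaving $810.
Total: $29,304 + $0 + $2,300 + $810 = $32,414.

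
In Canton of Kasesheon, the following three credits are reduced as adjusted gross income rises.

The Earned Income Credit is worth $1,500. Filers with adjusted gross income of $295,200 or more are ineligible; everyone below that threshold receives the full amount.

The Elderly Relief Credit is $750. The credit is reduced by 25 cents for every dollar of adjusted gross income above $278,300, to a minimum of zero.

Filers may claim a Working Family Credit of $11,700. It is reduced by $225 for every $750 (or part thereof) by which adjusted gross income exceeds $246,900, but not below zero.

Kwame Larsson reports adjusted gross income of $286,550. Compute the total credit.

$1,500

Earned Income Credit: $286,550 is below the $295,200 cutoff, so the full $1,500 applies.
Elderly Relief Credit: 25% of the $8,250 excess over $278,300 is $2,062.50 ≥ base, so the credit is $0.
Working Family Credit: income exceeds $246,900 by $39,650 → 53 increments × $225 = $11,925 ≥ base, so the credit is $0.
Total: $1,500 + $0 + $0 = $1,500.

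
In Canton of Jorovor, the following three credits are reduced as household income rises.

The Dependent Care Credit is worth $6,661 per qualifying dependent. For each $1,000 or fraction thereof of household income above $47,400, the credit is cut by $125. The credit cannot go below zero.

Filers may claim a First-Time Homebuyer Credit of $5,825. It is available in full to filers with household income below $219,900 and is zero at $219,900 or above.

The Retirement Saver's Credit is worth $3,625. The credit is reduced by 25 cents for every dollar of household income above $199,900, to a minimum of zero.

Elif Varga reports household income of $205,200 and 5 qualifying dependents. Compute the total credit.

Dependent Care Credit: base = 5 × $6,661 = $33,305. income exceeds $47,400 by $157,800, which is 158 full-or-partial $1,000 increments; reduction = 158 × $125 = $19,750, leaving $13,555.
First-Time Homebuyer Credit: $205,200 is below the $219,900 cutoff, so the full $5,825 applies.
Retirement Saver's Credit: 25% of the $5,300 excess over $199,900 is $1,325; credit = $3,625 − $1,325 = $2,300.
Total: $13,555 + $5,825 + $2,300 = $21,680.

$21,680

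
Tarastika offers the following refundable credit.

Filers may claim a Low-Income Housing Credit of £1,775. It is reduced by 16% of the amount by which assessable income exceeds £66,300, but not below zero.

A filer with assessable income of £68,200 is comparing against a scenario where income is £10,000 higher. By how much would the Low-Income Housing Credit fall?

£1,471

At £68,200 — 16% of the £1,900 excess over £66,300 is £304; credit = £1,775 − £304 = £1,471.
At £78,200 — 16% of the £11,900 excess over £66,300 is £1,904 ≥ base, so the credit is £0.
Lost: £1,471 − £0 = £1,471.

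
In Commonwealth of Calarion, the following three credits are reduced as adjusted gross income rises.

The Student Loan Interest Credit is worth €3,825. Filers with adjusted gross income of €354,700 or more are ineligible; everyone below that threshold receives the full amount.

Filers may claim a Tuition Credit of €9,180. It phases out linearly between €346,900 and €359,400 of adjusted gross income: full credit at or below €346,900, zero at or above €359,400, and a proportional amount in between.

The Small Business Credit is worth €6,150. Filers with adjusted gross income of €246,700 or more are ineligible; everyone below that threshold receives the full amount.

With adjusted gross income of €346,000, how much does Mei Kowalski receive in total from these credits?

Student Loan Interest Credit: €346,000 is below the €354,700 cutoff, so the full €3,825 applies.
Tuition Credit: €346,000 is at or below the €346,900 threshold, so the full €9,180 applies.
Small Business Credit: €346,000 meets or exceeds the €246,700 cutoff, so the credit is €0.
Total: €3,825 + €9,180 + €0 = €13,005.

€13,005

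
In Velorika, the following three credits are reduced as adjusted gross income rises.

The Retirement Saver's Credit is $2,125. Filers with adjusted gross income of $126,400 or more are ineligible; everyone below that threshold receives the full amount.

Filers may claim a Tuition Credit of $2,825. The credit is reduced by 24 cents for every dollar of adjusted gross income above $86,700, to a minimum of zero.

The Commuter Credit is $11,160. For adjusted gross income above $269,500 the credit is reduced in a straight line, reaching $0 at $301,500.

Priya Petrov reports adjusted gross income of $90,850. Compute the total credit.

Retirement Saver's Credit: $90,850 is below the $126,400 cutoff, so the full $2,125 applies.
Tuition Credit: 24% of the $4,150 excess over $86,700 is $996; credit = $2,825 − $996 = $1,829.
Commuter Credit: $90,850 is at or below the $269,500 threshold, so the full $11,160 applies.
Total: $2,125 + $1,829 + $11,160 = $15,114.

$15,114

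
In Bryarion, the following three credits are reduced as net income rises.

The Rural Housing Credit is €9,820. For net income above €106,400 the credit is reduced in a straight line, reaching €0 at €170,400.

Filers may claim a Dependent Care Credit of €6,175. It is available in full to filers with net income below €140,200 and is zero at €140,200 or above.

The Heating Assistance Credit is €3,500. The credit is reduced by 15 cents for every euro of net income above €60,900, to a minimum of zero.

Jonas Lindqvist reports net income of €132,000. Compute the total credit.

€12,067

Rural Housing Credit: €132,000 is €25,600 into a €64,000 phase-out range, leaving 38,400/64,000 of the credit: €9,820 × 38,400/64,000 = €5,892.
Dependent Care Credit: €132,000 is below the €140,200 cutoff, so the full €6,175 applies.
Heating Assistance Credit: 15% of the €71,100 excess over €60,900 is €10,665 ≥ base, so the credit is €0.
Total: €5,892 + €6,175 + €0 = €12,067.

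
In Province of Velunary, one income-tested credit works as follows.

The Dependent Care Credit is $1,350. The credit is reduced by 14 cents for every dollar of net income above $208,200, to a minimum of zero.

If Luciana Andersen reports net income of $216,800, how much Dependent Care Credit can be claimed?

$146

Dependent Care Credit: 14% of the $8,600 excess over $208,200 is $1,204; credit = $1,350 − $1,204 = $146.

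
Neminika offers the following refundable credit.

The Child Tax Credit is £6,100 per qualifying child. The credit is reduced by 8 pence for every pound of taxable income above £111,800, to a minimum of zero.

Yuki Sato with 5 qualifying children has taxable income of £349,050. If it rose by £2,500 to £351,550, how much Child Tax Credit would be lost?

£200

At £349,050 — base = 5 × £6,100 = £30,500. 8% of the £237,250 excess over £111,800 is £18,980; credit = £30,500 − £18,980 = £11,520.
At £351,550 — base = 5 × £6,100 = £30,500. 8% of the £239,750 excess over £111,800 is £19,180; credit = £30,500 − £19,180 = £11,320.
Lost: £11,520 − £11,320 = £200.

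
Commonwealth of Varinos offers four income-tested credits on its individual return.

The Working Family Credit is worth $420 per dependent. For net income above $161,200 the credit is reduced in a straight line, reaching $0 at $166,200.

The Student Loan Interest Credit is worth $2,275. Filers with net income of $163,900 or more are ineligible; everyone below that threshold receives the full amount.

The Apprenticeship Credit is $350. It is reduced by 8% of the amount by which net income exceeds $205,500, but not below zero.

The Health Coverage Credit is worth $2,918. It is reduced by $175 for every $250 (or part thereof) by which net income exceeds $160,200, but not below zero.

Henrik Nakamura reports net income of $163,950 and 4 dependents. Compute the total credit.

Working Family Credit: base = 4 × $420 = $1,680. $163,950 is $2,750 into a $5,000 phase-out range, leaving 2,250/5,000 of the credit: $1,680 × 2,250/5,000 = $756.
Student Loan Interest Credit: $163,950 meets or exceeds the $163,900 cutoff, so the credit is $0.
Apprenticeship Credit: $163,950 is at or below the $205,500 threshold, so the full $350 applies.
Health Coverage Credit: income exceeds $160,200 by $3,750, which is 15 full-or-partial $250 increments; reduction = 15 × $175 = $2,625, leaving $293.
Total: $756 + $0 + $350 + $293 = $1,399.

$1,399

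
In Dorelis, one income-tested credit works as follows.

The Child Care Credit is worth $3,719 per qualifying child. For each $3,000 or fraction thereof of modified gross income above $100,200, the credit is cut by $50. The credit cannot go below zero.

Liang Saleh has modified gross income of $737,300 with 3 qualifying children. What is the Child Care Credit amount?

Child Care Credit: base = 3 × $3,719 = $11,157. income exceeds $100,200 by $637,100, which is 213 full-or-partial $3,000 increments; reduction = 213 × $50 = $10,650, leaving $507.

$507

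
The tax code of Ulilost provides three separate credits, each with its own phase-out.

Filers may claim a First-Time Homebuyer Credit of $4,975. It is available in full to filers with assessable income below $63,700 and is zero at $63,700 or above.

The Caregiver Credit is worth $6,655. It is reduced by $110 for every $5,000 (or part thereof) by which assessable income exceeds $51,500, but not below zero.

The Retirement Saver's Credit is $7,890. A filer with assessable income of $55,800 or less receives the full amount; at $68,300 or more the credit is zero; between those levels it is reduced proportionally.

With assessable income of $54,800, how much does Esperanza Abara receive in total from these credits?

First-Time Homebuyer Credit: $54,800 is below the $63,700 cutoff, so the full $4,975 applies.
Caregiver Credit: income exceeds $51,500 by $3,300, which is 1 full-or-partial $5,000 increment; reduction = 1 × $110 = $110, leaving $6,545.
Retirement Saver's Credit: $54,800 is at or below the $55,800 threshold, so the full $7,890 applies.
Total: $4,975 + $6,545 + $7,890 = $19,410.

$19,410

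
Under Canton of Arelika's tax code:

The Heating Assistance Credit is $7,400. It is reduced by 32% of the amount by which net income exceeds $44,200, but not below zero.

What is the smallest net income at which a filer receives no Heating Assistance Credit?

The credit falls by 32% of each dollar above $44,200, so it reaches zero when the excess is $7,400 / 32% = $23,125: income = $44,200 + $23,125 = $67,325.

$67,325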